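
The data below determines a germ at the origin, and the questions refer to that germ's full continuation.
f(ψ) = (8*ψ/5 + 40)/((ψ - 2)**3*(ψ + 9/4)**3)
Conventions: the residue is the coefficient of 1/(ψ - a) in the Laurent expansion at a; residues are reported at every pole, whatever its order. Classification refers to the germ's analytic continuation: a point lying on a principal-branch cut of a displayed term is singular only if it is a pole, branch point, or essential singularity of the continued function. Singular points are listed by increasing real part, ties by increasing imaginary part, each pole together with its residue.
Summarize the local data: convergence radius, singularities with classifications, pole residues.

Denominator factor (ψ - 2)^3: pole of order 3 at 2, modulus 2.
Denominator factor (ψ + 9/4)^3: pole of order 3 at -9/4, modulus 9/4.
The radius of convergence is the smallest modulus among the singular points: 2.
At the order-3 pole -9/4 set g(ψ) = (ψ - (-9/4))^3*f(ψ) = (8*ψ/5 + 40)/(ψ - 2)**3.
Order-3 pole: residue = g''(a)/2; g''(-9/4) = -2445312/7099285, so the residue is -1222656/7099285.
At the order-3 pole 2 set g(ψ) = (ψ - (2))^3*f(ψ) = (8*ψ/5 + 40)/(ψ + 9/4)**3.
Order-3 pole: residue = g''(a)/2; g''(2) = 2445312/7099285, so the residue is 1222656/7099285.
List the singular points by increasing real part (a conjugate pair: the negative imaginary part first).

Radius of convergence at 0: 2.
At -9/4: a pole of order 3; residue -1222656/7099285.
At 2: a pole of order 3; residue 1222656/7099285.


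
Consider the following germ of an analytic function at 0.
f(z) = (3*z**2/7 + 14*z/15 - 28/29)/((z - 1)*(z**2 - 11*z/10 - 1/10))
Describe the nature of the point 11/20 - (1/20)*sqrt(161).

The point is a pole of order 1.

The denominator factor z**2 - 11*z/10 - 1/10 vanishes at 11/20 - (1/20)*sqrt(161) and appears to the power 1; the numerator there equals -731/4872 - (59/840)*sqrt(161), nonzero, and no other factor vanishes.
Hence a pole whose order is the multiplicity, 1.


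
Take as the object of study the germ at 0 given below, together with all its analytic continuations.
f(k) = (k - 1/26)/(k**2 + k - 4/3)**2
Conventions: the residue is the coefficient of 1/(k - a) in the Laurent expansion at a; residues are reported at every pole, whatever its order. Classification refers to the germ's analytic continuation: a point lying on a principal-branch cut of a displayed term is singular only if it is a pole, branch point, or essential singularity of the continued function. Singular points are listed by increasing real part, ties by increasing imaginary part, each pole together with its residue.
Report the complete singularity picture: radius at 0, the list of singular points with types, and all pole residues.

Radius of convergence at 0: -1/2 + (1/6)*sqrt(57).
At -1/2 - (1/6)*sqrt(57): a pole of order 2; residue -(42/4693)*sqrt(57).
At -1/2 + (1/6)*sqrt(57): a pole of order 2; residue (42/4693)*sqrt(57).

Denominator factor (k**2 + k - 4/3)^2: discriminant 19/3, real irrational roots -1/2 + (1/6)*sqrt(57) and -1/2 - (1/6)*sqrt(57); poles of order 2, moduli -1/2 + (1/6)*sqrt(57) and 1/2 + (1/6)*sqrt(57).
The radius of convergence is the smallest modulus among the singular points: -1/2 + (1/6)*sqrt(57).
The factor k**2 + k - 4/3 splits as (k - a)(k - a') with a = -1/2 - (1/6)*sqrt(57), a' = -1/2 + (1/6)*sqrt(57). At the order-2 pole a set g(k) = (k - a)^2*f(k) = [k - 1/26] / (k - a')^2.
Order-2 pole: residue = g'(a); g'(-1/2 - (1/6)*sqrt(57)) = -(42/4693)*sqrt(57), so the residue is -(42/4693)*sqrt(57).
The factor k**2 + k - 4/3 splits as (k - a)(k - a') with a = -1/2 + (1/6)*sqrt(57), a' = -1/2 - (1/6)*sqrt(57). At the order-2 pole a set g(k) = (k - a)^2*f(k) = [k - 1/26] / (k - a')^2.
Order-2 pole: residue = g'(a); g'(-1/2 + (1/6)*sqrt(57)) = (42/4693)*sqrt(57), so the residue is (42/4693)*sqrt(57).
List the singular points by increasing real part (a conjugate pair: the negative imaginary part first).


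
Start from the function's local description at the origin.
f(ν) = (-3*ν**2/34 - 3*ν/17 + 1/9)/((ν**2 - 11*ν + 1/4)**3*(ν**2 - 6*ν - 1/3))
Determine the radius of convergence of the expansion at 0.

Denominator factor (ν**2 - 6*ν - 1/3): discriminant 112/3, real irrational roots 3 + (2/3)*sqrt(21) and 3 - (2/3)*sqrt(21); poles of order 1, moduli 3 + (2/3)*sqrt(21) and -3 + (2/3)*sqrt(21).
Denominator factor (ν**2 - 11*ν + 1/4)^3: discriminant 120, real irrational roots 11/2 + sqrt(30) and 11/2 - sqrt(30); poles of order 3, moduli 11/2 + sqrt(30) and 11/2 - sqrt(30).
The radius of convergence is the smallest modulus among the singular points: 11/2 - sqrt(30).

The radius of convergence is 11/2 - sqrt(30).


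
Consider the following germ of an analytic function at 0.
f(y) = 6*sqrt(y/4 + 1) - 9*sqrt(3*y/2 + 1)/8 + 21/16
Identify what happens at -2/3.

The point is an algebraic (square-root) branch point.

The term (-9/8)*sqrt(1 - y/(-2/3)) has argument 1 - -2/3/(-2/3) = 0 at -2/3: a square-root (algebraic, two-sheeted) branch point; the remaining terms are analytic or single-valued there.


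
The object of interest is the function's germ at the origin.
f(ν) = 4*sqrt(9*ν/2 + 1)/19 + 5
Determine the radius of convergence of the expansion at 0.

The radius of convergence is 2/9.

Branch term (4/19)*sqrt(1 - ν/(-2/9)): its argument vanishes at ν = -2/9, a square-root branch point, modulus 2/9.
The radius of convergence is the smallest modulus among the singular points: 2/9.


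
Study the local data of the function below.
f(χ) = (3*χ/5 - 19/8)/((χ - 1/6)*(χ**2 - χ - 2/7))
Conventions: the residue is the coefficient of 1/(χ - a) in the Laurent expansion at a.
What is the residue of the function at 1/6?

The residue is 5733/1070.

At the order-1 pole 1/6 set g(χ) = (χ - (1/6))*f(χ) = (3*χ/5 - 19/8)/(χ**2 - χ - 2/7).
Simple pole: residue = g(a) at a = 1/6, which is 5733/1070.


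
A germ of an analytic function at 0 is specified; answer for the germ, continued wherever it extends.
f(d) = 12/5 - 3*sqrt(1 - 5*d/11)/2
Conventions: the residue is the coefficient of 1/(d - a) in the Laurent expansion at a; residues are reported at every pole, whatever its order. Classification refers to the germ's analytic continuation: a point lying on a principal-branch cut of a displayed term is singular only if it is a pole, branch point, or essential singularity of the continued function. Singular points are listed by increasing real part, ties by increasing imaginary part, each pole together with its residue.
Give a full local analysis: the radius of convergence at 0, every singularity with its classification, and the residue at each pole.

Branch term (-3/2)*sqrt(1 - d/(11/5)): its argument vanishes at d = 11/5, a square-root branch point, modulus 11/5.
The radius of convergence is the smallest modulus among the singular points: 11/5.

Radius of convergence at 0: 11/5.
At 11/5: an algebraic (square-root) branch point.


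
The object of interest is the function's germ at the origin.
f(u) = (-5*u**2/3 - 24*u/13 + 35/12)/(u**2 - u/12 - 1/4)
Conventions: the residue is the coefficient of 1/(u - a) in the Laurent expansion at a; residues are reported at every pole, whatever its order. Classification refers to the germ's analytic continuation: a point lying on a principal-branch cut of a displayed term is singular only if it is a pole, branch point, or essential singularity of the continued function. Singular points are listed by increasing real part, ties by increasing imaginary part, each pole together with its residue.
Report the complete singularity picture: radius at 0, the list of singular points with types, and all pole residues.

Denominator factor (u**2 - u/12 - 1/4): discriminant 145/144, real irrational roots 1/24 + (1/24)*sqrt(145) and 1/24 - (1/24)*sqrt(145); poles of order 1, moduli 1/24 + (1/24)*sqrt(145) and -1/24 + (1/24)*sqrt(145).
The radius of convergence is the smallest modulus among the singular points: -1/24 + (1/24)*sqrt(145).
The factor u**2 - u/12 - 1/4 splits as (u - a)(u - a') with a = 1/24 - (1/24)*sqrt(145), a' = 1/24 + (1/24)*sqrt(145). At the order-1 pole a set g(u) = (u - a)*f(u) = [-5*u**2/3 - 24*u/13 + 35/12] / (u - a').
Simple pole: residue = g(a) at a = 1/24 - (1/24)*sqrt(145), which is -929/936 - (27151/135720)*sqrt(145).
The factor u**2 - u/12 - 1/4 splits as (u - a)(u - a') with a = 1/24 + (1/24)*sqrt(145), a' = 1/24 - (1/24)*sqrt(145). At the order-1 pole a set g(u) = (u - a)*f(u) = [-5*u**2/3 - 24*u/13 + 35/12] / (u - a').
Simple pole: residue = g(a) at a = 1/24 + (1/24)*sqrt(145), which is -929/936 + (27151/135720)*sqrt(145).
List the singular points by increasing real part (a conjugate pair: the negative imaginary part first).

Radius of convergence at 0: -1/24 + (1/24)*sqrt(145).
At 1/24 - (1/24)*sqrt(145): a pole of order 1; residue -929/936 - (27151/135720)*sqrt(145).
At 1/24 + (1/24)*sqrt(145): a pole of order 1; residue -929/936 + (27151/135720)*sqrt(145).


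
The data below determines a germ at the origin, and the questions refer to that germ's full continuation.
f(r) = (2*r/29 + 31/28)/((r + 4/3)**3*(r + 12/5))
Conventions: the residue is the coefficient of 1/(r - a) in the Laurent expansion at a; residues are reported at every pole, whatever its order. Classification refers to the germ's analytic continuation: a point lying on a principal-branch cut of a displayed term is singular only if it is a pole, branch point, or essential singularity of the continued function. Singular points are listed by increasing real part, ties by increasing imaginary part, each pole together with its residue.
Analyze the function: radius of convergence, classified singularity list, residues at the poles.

Denominator factor (r + 4/3)^3: pole of order 3 at -4/3, modulus 4/3.
Denominator factor (r + 12/5): pole of order 1 at -12/5, modulus 12/5.
The radius of convergence is the smallest modulus among the singular points: 4/3.
At the order-1 pole -12/5 set g(r) = (r - (-12/5))*f(r) = (2*r/29 + 31/28)/(r + 4/3)**3.
Simple pole: residue = g(a) at a = -12/5, which is -2580525/3325952.
At the order-3 pole -4/3 set g(r) = (r - (-4/3))^3*f(r) = (2*r/29 + 31/28)/(r + 12/5).
Order-3 pole: residue = g''(a)/2; g''(-4/3) = 2580525/1662976, so the residue is 2580525/3325952.
List the singular points by increasing real part (a conjugate pair: the negative imaginary part first).

Radius of convergence at 0: 4/3.
At -12/5: a pole of order 1; residue -2580525/3325952.
At -4/3: a pole of order 3; residue 2580525/3325952.


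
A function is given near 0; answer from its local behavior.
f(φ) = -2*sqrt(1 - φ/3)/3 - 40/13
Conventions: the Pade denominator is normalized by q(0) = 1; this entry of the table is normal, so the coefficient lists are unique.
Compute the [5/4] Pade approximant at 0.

Taylor coefficients needed (expand at 0): a_0 = -146/39, a_1 = 1/9, a_2 = 1/108, a_3 = 1/648, a_4 = 5/15552, a_5 = 7/93312, a_6 = 7/373248, a_7 = 11/2239488, a_8 = 143/107495424, a_9 = 715/1934917632.
Write the denominator as Q(φ) = 1 + q1*φ + q2*φ^2 + q3*φ^3 + q4*φ^4. Requiring Q*f - P = O(φ^10) with deg P <= 5 kills the coefficients of φ^6..φ^9 in Q*f:
  φ^6: a_6 + q1*a_5 + q2*a_4 + q3*a_3 + q4*a_2 = 0, i.e. 7/373248 + (7/93312)*q1 + (5/15552)*q2 + (1/648)*q3 + (1/108)*q4 = 0.
  φ^7: a_7 + q1*a_6 + q2*a_5 + q3*a_4 + q4*a_3 = 0, i.e. 11/2239488 + (7/373248)*q1 + (7/93312)*q2 + (5/15552)*q3 + (1/648)*q4 = 0.
  φ^8: a_8 + q1*a_7 + q2*a_6 + q3*a_5 + q4*a_4 = 0, i.e. 143/107495424 + (11/2239488)*q1 + (7/373248)*q2 + (7/93312)*q3 + (5/15552)*q4 = 0.
  φ^9: a_9 + q1*a_8 + q2*a_7 + q3*a_6 + q4*a_5 = 0, i.e. 715/1934917632 + (143/107495424)*q1 + (11/2239488)*q2 + (7/373248)*q3 + (7/93312)*q4 = 0.
Solving this linear system: q1 = -2/3, q2 = 7/48, q3 = -5/432, q4 = 5/20736.
The numerator is Q*f truncated at degree 5: P0 = a_0 = -146/39; P1 = a_1 + q1*a_0 = 305/117; P2 = a_2 + q1*a_1 + q2*a_0 = -1715/2808; P3 = a_3 + q1*a_2 + q2*a_1 + q3*a_0 = 925/16848; P4 = a_4 + q1*a_3 + q2*a_2 + q3*a_1 + q4*a_0 = -625/404352; P5 = a_5 + q1*a_4 + q2*a_3 + q3*a_2 + q4*a_1 = 1/186624.

The Pade approximant has numerator coefficients [-146/39, 305/117, -1715/2808, 925/16848, -625/404352, 1/186624]; denominator coefficients [1, -2/3, 7/48, -5/432, 5/20736].


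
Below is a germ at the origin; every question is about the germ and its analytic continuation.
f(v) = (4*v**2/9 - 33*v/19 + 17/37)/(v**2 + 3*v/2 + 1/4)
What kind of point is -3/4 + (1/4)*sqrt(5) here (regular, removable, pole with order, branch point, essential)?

The denominator factor v**2 + 3*v/2 + 1/4 vanishes at -3/4 + (1/4)*sqrt(5) and appears to the power 1; the numerator there equals 54437/25308 - (137/228)*sqrt(5), nonzero, and no other factor vanishes.
Hence a pole whose order is the multiplicity, 1.

The point is a pole of order 1.


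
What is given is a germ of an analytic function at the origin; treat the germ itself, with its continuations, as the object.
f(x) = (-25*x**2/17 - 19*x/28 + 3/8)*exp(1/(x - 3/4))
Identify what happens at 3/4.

The exponent 1/(x - (3/4)) has a pole at 3/4, so exp(1/(x - (3/4))) takes every nonzero value near it: an essential singularity (not a pole of any order).

The point is an essential singularity.


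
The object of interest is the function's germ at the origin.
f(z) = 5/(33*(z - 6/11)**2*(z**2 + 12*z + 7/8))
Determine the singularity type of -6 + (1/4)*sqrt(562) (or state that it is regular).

The point is a pole of order 1.

The denominator factor z**2 + 12*z + 7/8 vanishes at -6 + (1/4)*sqrt(562) and appears to the power 1; the numerator there equals 5/33, nonzero, and no other factor vanishes.
Hence a pole whose order is the multiplicity, 1.


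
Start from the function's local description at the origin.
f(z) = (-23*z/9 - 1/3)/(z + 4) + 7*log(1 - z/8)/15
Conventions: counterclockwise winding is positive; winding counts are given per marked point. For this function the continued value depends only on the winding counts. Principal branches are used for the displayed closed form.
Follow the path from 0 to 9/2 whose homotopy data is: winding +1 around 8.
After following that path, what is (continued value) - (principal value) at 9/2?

Continued minus principal equals (14/15)*pi*i.

The rational part is single-valued and drops out of the difference; each branch term changes only by its own monodromy.
(7/15)*log(1 - z/(8)): each positive loop around 8 adds 2*pi*i to the log, so winding +1 contributes (7/15)*(1)*2*pi*i = (14/15)*pi*i.
Summing the contributions at z = 9/2 gives (14/15)*pi*i.


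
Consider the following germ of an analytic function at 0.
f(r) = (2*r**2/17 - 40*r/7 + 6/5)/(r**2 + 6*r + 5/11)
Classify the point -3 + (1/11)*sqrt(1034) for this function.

The denominator factor r**2 + 6*r + 5/11 vanishes at -3 + (1/11)*sqrt(1034) and appears to the power 1; the numerator there equals 133564/6545 - (764/1309)*sqrt(1034), nonzero, and no other factor vanishes.
Hence a pole whose order is the multiplicity, 1.

The point is a pole of order 1.


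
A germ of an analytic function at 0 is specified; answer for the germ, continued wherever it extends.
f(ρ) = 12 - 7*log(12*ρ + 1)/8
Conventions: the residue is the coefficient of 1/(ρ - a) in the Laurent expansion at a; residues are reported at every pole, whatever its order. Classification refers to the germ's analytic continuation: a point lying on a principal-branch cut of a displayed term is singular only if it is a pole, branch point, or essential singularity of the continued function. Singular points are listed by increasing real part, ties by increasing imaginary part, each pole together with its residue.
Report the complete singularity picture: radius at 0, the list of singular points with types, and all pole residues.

Radius of convergence at 0: 1/12.
At -1/12: a logarithmic branch point.

Branch term (-7/8)*log(1 - ρ/(-1/12)): its argument vanishes at ρ = -1/12, a logarithmic branch point, modulus 1/12.
The radius of convergence is the smallest modulus among the singular points: 1/12.


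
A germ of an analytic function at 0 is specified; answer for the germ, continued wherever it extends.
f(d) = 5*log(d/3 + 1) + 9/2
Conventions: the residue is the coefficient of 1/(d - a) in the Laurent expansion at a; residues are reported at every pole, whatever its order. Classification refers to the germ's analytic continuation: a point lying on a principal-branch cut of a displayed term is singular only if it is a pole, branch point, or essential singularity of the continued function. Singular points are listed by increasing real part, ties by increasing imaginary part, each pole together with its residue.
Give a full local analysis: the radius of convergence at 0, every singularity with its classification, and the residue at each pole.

Branch term (5)*log(1 - d/(-3)): its argument vanishes at d = -3, a logarithmic branch point, modulus 3.
The radius of convergence is the smallest modulus among the singular points: 3.

Radius of convergence at 0: 3.
At -3: a logarithmic branch point.


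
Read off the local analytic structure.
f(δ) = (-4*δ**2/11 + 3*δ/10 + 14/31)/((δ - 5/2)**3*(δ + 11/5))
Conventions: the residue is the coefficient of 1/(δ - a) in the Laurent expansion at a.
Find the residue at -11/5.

At the order-1 pole -11/5 set g(δ) = (δ - (-11/5))*f(δ) = (-4*δ**2/11 + 3*δ/10 + 14/31)/(δ - 5/2)**3.
Simple pole: residue = g(a) at a = -11/5, which is 61020/3218513.

The residue is 61020/3218513.


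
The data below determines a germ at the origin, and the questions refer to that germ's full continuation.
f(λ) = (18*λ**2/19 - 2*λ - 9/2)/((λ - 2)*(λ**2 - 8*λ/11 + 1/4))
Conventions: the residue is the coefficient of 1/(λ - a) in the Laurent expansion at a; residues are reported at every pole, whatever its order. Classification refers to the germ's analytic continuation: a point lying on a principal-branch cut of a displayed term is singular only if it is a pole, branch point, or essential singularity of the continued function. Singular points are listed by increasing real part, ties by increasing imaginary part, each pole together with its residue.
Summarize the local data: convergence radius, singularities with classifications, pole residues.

Radius of convergence at 0: 1/2.
At (4/11) - ((1/22)*sqrt(57))*i: a pole of order 1; residue (3076/2337) + ((25678/44403)*sqrt(57))*i.
At (4/11) + ((1/22)*sqrt(57))*i: a pole of order 1; residue (3076/2337) - ((25678/44403)*sqrt(57))*i.
At 2: a pole of order 1; residue -3938/2337.

Denominator factor (λ**2 - 8*λ/11 + 1/4): discriminant -57/121, complex-conjugate roots (4/11) + ((1/22)*sqrt(57))*i and (4/11) - ((1/22)*sqrt(57))*i; poles of order 1, moduli 1/2 and 1/2.
Denominator factor (λ - 2): pole of order 1 at 2, modulus 2.
The radius of convergence is the smallest modulus among the singular points: 1/2.
The factor λ**2 - 8*λ/11 + 1/4 splits as (λ - a)(λ - a') with a = (4/11) - ((1/22)*sqrt(57))*i, a' = (4/11) + ((1/22)*sqrt(57))*i. At the order-1 pole a set g(λ) = (λ - a)*f(λ) = [(18*λ**2/19 - 2*λ - 9/2)/(λ - 2)] / (λ - a').
Simple pole: residue = g(a) at a = (4/11) - ((1/22)*sqrt(57))*i, which is (3076/2337) + ((25678/44403)*sqrt(57))*i.
The factor λ**2 - 8*λ/11 + 1/4 splits as (λ - a)(λ - a') with a = (4/11) + ((1/22)*sqrt(57))*i, a' = (4/11) - ((1/22)*sqrt(57))*i. At the order-1 pole a set g(λ) = (λ - a)*f(λ) = [(18*λ**2/19 - 2*λ - 9/2)/(λ - 2)] / (λ - a').
Simple pole: residue = g(a) at a = (4/11) + ((1/22)*sqrt(57))*i, which is (3076/2337) - ((25678/44403)*sqrt(57))*i.
At the order-1 pole 2 set g(λ) = (λ - (2))*f(λ) = (18*λ**2/19 - 2*λ - 9/2)/(λ**2 - 8*λ/11 + 1/4).
Simple pole: residue = g(a) at a = 2, which is -3938/2337.
List the singular points by increasing real part (a conjugate pair: the negative imaginary part first).


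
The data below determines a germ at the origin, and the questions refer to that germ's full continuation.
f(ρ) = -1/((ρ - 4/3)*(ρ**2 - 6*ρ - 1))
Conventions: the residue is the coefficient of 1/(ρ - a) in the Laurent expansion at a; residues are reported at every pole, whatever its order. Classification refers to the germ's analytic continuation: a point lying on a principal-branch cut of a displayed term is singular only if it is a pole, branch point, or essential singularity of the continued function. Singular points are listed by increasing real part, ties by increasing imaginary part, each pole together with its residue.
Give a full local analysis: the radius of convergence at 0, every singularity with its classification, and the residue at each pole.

Denominator factor (ρ**2 - 6*ρ - 1): discriminant 40, real irrational roots 3 + sqrt(10) and 3 - sqrt(10); poles of order 1, moduli 3 + sqrt(10) and -3 + sqrt(10).
Denominator factor (ρ - 4/3): pole of order 1 at 4/3, modulus 4/3.
The radius of convergence is the smallest modulus among the singular points: -3 + sqrt(10).
The factor ρ**2 - 6*ρ - 1 splits as (ρ - a)(ρ - a') with a = 3 - sqrt(10), a' = 3 + sqrt(10). At the order-1 pole a set g(ρ) = (ρ - a)*f(ρ) = [-1/(ρ - 4/3)] / (ρ - a').
Simple pole: residue = g(a) at a = 3 - sqrt(10), which is -9/130 - (3/260)*sqrt(10).
At the order-1 pole 4/3 set g(ρ) = (ρ - (4/3))*f(ρ) = -1/(ρ**2 - 6*ρ - 1).
Simple pole: residue = g(a) at a = 4/3, which is 9/65.
The factor ρ**2 - 6*ρ - 1 splits as (ρ - a)(ρ - a') with a = 3 + sqrt(10), a' = 3 - sqrt(10). At the order-1 pole a set g(ρ) = (ρ - a)*f(ρ) = [-1/(ρ - 4/3)] / (ρ - a').
Simple pole: residue = g(a) at a = 3 + sqrt(10), which is -9/130 + (3/260)*sqrt(10).
List the singular points by increasing real part (a conjugate pair: the negative imaginary part first).

Radius of convergence at 0: -3 + sqrt(10).
At 3 - sqrt(10): a pole of order 1; residue -9/130 - (3/260)*sqrt(10).
At 4/3: a pole of order 1; residue 9/65.
At 3 + sqrt(10): a pole of order 1; residue -9/130 + (3/260)*sqrt(10).


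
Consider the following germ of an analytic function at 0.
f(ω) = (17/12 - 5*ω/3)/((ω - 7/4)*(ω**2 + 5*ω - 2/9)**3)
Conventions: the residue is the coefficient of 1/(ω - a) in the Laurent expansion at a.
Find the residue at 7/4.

At the order-1 pole 7/4 set g(ω) = (ω - (7/4))*f(ω) = (17/12 - 5*ω/3)/(ω**2 + 5*ω - 2/9)**3.
Simple pole: residue = g(a) at a = 7/4, which is -4478976/4649101309.

The residue is -4478976/4649101309.


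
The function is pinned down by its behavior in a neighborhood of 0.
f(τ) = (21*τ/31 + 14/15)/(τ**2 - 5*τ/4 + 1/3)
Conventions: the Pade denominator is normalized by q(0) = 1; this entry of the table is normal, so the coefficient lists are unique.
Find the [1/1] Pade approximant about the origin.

The Pade approximant has numerator coefficients [14/5, 112091/28675]; denominator coefficients [1, -2279/740].

Taylor coefficients needed (expand at 0): a_0 = 14/5, a_1 = 777/62, a_2 = 47859/1240.
Write the denominator as Q(τ) = 1 + q1*τ. Requiring Q*f - P = O(τ^3) with deg P <= 1 kills the coefficients of τ^2..τ^2 in Q*f:
  τ^2: a_2 + q1*a_1 = 0, i.e. 47859/1240 + (777/62)*q1 = 0.
Solving this linear system: q1 = -2279/740.
The numerator is Q*f truncated at degree 1: P0 = a_0 = 14/5; P1 = a_1 + q1*a_0 = 112091/28675.


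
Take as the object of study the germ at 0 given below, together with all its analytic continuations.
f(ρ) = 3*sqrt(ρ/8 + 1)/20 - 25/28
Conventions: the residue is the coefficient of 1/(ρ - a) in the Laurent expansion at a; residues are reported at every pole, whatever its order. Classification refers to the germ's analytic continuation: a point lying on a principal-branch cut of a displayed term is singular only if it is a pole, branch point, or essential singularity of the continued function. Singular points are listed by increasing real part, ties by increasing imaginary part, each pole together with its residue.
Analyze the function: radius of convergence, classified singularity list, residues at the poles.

Radius of convergence at 0: 8.
At -8: an algebraic (square-root) branch point.

Branch term (3/20)*sqrt(1 - ρ/(-8)): its argument vanishes at ρ = -8, a square-root branch point, modulus 8.
The radius of convergence is the smallest modulus among the singular points: 8.


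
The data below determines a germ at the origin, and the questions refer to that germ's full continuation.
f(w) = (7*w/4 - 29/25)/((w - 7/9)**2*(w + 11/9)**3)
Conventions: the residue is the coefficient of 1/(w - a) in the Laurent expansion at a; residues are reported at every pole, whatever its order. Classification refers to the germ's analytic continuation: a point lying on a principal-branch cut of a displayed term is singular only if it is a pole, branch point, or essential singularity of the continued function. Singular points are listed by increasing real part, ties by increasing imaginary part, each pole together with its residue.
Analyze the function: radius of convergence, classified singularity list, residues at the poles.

Radius of convergence at 0: 7/9.
At -11/9: a pole of order 3; residue -869/4800.
At 7/9: a pole of order 2; residue 869/4800.

Denominator factor (w - 7/9)^2: pole of order 2 at 7/9, modulus 7/9.
Denominator factor (w + 11/9)^3: pole of order 3 at -11/9, modulus 11/9.
The radius of convergence is the smallest modulus among the singular points: 7/9.
At the order-3 pole -11/9 set g(w) = (w - (-11/9))^3*f(w) = (7*w/4 - 29/25)/(w - 7/9)**2.
Order-3 pole: residue = g''(a)/2; g''(-11/9) = -869/2400, so the residue is -869/4800.
At the order-2 pole 7/9 set g(w) = (w - (7/9))^2*f(w) = (7*w/4 - 29/25)/(w + 11/9)**3.
Order-2 pole: residue = g'(a); g'(7/9) = 869/4800, so the residue is 869/4800.
List the singular points by increasing real part (a conjugate pair: the negative imaginary part first).


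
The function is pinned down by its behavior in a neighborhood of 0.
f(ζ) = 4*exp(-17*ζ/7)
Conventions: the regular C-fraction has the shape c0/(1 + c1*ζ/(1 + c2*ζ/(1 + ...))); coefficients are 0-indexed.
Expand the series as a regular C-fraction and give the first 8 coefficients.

The regular C-fraction coefficients are [4, 17/7, -17/14, 17/42, -17/42, 17/70, -17/70, 17/98].

Taylor coefficients (expand at 0): a_0 = 4, a_1 = -68/7, a_2 = 578/49, a_3 = -9826/1029, a_4 = 83521/14406, a_5 = -1419857/504210, a_6 = 24137569/21176820, a_7 = -410338673/1037664180.
c0 = a_0 = 4. Peel one level at a time: if S = 1 + c*ζ/S' with S'(0) = 1, then c is the ζ-coefficient of S and S' = c*ζ/(S - 1).
S_1 = c0/f = 1 + (17/7)*ζ + (289/98)*ζ^2 + ...; c1 = 17/7.
S_2 = c1*ζ/(S_1 - 1) = 1 + (-17/14)*ζ + (289/588)*ζ^2 + ...; c2 = -17/14.
S_3 = c2*ζ/(S_2 - 1) = 1 + (17/42)*ζ + (289/1764)*ζ^2 + ...; c3 = 17/42.
S_4 = c3*ζ/(S_3 - 1) = 1 + (-17/42)*ζ + (289/2940)*ζ^2 + ...; c4 = -17/42.
S_5 = c4*ζ/(S_4 - 1) = 1 + (17/70)*ζ + (289/4900)*ζ^2 + ...; c5 = 17/70.
S_6 = c5*ζ/(S_5 - 1) = 1 + (-17/70)*ζ + (289/6860)*ζ^2 + ...; c6 = -17/70.
S_7 = c6*ζ/(S_6 - 1) = 1 + (17/98)*ζ + ...; c7 = 17/98.


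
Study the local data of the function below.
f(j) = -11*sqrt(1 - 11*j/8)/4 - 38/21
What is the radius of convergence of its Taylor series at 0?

Branch term (-11/4)*sqrt(1 - j/(8/11)): its argument vanishes at j = 8/11, a square-root branch point, modulus 8/11.
The radius of convergence is the smallest modulus among the singular points: 8/11.

The radius of convergence is 8/11.


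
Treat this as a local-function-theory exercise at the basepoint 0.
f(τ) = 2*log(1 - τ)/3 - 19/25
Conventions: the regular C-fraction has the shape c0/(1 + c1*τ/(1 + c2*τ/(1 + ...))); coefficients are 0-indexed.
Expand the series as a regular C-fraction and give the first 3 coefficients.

Taylor coefficients (expand at 0): a_0 = -19/25, a_1 = -2/3, a_2 = -1/3.
c0 = a_0 = -19/25. Peel one level at a time: if S = 1 + c*τ/S' with S'(0) = 1, then c is the τ-coefficient of S and S' = c*τ/(S - 1).
S_1 = c0/f = 1 + (-50/57)*τ + (1075/3249)*τ^2 + ...; c1 = -50/57.
S_2 = c1*τ/(S_1 - 1) = 1 + (43/114)*τ + ...; c2 = 43/114.

The regular C-fraction coefficients are [-19/25, -50/57, 43/114].


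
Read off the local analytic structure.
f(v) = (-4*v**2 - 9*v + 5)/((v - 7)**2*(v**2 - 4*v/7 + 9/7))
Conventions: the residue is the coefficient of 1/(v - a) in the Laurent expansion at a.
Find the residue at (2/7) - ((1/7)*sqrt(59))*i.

The factor v**2 - 4*v/7 + 9/7 splits as (v - a)(v - a') with a = (2/7) - ((1/7)*sqrt(59))*i, a' = (2/7) + ((1/7)*sqrt(59))*i. At the order-1 pole a set g(v) = (v - a)*f(v) = [(-4*v**2 - 9*v + 5)/(v - 7)**2] / (v - a').
Simple pole: residue = g(a) at a = (2/7) - ((1/7)*sqrt(59))*i, which is (-616/6561) + ((20839/1548396)*sqrt(59))*i.

The residue is (-616/6561) + ((20839/1548396)*sqrt(59))*i.


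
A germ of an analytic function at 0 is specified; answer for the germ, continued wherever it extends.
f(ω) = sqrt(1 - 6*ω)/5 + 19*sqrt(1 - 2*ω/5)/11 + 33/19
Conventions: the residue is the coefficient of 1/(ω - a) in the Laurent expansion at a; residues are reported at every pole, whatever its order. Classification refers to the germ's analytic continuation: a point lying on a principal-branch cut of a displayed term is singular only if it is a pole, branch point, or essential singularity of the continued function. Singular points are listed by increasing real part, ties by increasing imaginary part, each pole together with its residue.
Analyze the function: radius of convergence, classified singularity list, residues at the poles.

Radius of convergence at 0: 1/6.
At 1/6: an algebraic (square-root) branch point.
At 5/2: an algebraic (square-root) branch point.

Branch term (19/11)*sqrt(1 - ω/(5/2)): its argument vanishes at ω = 5/2, a square-root branch point, modulus 5/2.
Branch term (1/5)*sqrt(1 - ω/(1/6)): its argument vanishes at ω = 1/6, a square-root branch point, modulus 1/6.
The radius of convergence is the smallest modulus among the singular points: 1/6.
List the singular points by increasing real part (a conjugate pair: the negative imaginary part first).


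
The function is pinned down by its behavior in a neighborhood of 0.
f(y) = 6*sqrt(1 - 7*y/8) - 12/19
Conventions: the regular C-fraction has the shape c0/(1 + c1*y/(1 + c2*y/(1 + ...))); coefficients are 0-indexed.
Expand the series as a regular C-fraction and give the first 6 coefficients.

Taylor coefficients (expand at 0): a_0 = 102/19, a_1 = -21/8, a_2 = -147/256, a_3 = -1029/4096, a_4 = -36015/262144, a_5 = -352947/4194304.
c0 = a_0 = 102/19. Peel one level at a time: if S = 1 + c*y/S' with S'(0) = 1, then c is the y-coefficient of S and S' = c*y/(S - 1).
S_1 = c0/f = 1 + (133/272)*y + (51205/147968)*y^2 + ...; c1 = 133/272.
S_2 = c1*y/(S_1 - 1) = 1 + (-385/544)*y + (-49/1024)*y^2 + ...; c2 = -385/544.
S_3 = c2*y/(S_2 - 1) = 1 + (-119/1760)*y + (-77469/3097600)*y^2 + ...; c3 = -119/1760.
S_4 = c3*y/(S_3 - 1) = 1 + (-651/1760)*y + (-49/1024)*y^2 + ...; c4 = -651/1760.
S_5 = c4*y/(S_4 - 1) = 1 + (-385/2976)*y + ...; c5 = -385/2976.

The regular C-fraction coefficients are [102/19, 133/272, -385/544, -119/1760, -651/1760, -385/2976].


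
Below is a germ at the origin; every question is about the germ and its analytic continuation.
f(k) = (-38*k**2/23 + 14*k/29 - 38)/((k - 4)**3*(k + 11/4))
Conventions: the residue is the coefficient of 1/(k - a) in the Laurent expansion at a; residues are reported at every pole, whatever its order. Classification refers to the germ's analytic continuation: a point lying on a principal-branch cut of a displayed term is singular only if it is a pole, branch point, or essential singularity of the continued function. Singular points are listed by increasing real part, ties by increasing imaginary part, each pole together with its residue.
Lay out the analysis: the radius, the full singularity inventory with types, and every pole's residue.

Denominator factor (k - 4)^3: pole of order 3 at 4, modulus 4.
Denominator factor (k + 11/4): pole of order 1 at -11/4, modulus 11/4.
The radius of convergence is the smallest modulus among the singular points: 11/4.
At the order-1 pole -11/4 set g(k) = (k - (-11/4))*f(k) = (-38*k**2/23 + 14*k/29 - 38)/(k - 4)**3.
Simple pole: residue = g(a) at a = -11/4, which is 2212184/13128561.
At the order-3 pole 4 set g(k) = (k - (4))^3*f(k) = (-38*k**2/23 + 14*k/29 - 38)/(k + 11/4).
Order-3 pole: residue = g''(a)/2; g''(4) = -4424368/13128561, so the residue is -2212184/13128561.
List the singular points by increasing real part (a conjugate pair: the negative imaginary part first).

Radius of convergence at 0: 11/4.
At -11/4: a pole of order 1; residue 2212184/13128561.
At 4: a pole of order 3; residue -2212184/13128561.


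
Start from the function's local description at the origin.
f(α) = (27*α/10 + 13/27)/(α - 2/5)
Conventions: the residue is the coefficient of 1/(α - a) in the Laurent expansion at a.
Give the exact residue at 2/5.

At the order-1 pole 2/5 set g(α) = (α - (2/5))*f(α) = 27*α/10 + 13/27.
Simple pole: residue = g(a) at a = 2/5, which is 1054/675.

The residue is 1054/675.


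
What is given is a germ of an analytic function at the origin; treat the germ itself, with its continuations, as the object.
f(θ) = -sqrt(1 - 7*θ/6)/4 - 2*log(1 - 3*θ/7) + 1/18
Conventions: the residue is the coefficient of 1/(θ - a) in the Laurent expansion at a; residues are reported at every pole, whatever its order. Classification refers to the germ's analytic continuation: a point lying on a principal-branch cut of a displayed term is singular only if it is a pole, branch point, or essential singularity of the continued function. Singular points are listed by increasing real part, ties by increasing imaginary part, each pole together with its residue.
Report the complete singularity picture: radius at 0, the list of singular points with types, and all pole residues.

Branch term (-1/4)*sqrt(1 - θ/(6/7)): its argument vanishes at θ = 6/7, a square-root branch point, modulus 6/7.
Branch term (-2)*log(1 - θ/(7/3)): its argument vanishes at θ = 7/3, a logarithmic branch point, modulus 7/3.
The radius of convergence is the smallest modulus among the singular points: 6/7.
List the singular points by increasing real part (a conjugate pair: the negative imaginary part first).

Radius of convergence at 0: 6/7.
At 6/7: an algebraic (square-root) branch point.
At 7/3: a logarithmic branch point.


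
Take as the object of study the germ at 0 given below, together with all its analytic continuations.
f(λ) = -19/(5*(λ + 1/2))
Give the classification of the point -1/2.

The point is a pole of order 1.

The denominator factor λ + 1/2 vanishes at -1/2 and appears to the power 1; the numerator there equals -19/5, nonzero, and no other factor vanishes.
Hence a pole whose order is the multiplicity, 1.


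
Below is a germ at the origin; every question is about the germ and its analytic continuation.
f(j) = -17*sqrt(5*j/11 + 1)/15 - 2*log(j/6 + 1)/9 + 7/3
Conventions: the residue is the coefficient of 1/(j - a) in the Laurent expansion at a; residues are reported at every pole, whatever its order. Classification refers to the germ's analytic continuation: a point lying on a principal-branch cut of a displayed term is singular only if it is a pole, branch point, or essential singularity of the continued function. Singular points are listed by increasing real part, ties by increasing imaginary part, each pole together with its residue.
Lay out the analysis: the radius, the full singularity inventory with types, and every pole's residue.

Branch term (-2/9)*log(1 - j/(-6)): its argument vanishes at j = -6, a logarithmic branch point, modulus 6.
Branch term (-17/15)*sqrt(1 - j/(-11/5)): its argument vanishes at j = -11/5, a square-root branch point, modulus 11/5.
The radius of convergence is the smallest modulus among the singular points: 11/5.
List the singular points by increasing real part (a conjugate pair: the negative imaginary part first).

Radius of convergence at 0: 11/5.
At -6: a logarithmic branch point.
At -11/5: an algebraic (square-root) branch point.


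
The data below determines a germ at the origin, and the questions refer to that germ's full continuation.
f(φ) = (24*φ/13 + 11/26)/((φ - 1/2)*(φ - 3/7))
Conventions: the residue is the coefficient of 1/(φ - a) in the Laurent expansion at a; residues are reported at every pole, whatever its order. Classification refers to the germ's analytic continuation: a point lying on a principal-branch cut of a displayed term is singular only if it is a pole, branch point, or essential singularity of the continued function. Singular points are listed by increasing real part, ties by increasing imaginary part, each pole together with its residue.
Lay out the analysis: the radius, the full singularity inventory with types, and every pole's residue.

Denominator factor (φ - 1/2): pole of order 1 at 1/2, modulus 1/2.
Denominator factor (φ - 3/7): pole of order 1 at 3/7, modulus 3/7.
The radius of convergence is the smallest modulus among the singular points: 3/7.
At the order-1 pole 3/7 set g(φ) = (φ - (3/7))*f(φ) = (24*φ/13 + 11/26)/(φ - 1/2).
Simple pole: residue = g(a) at a = 3/7, which is -17.
At the order-1 pole 1/2 set g(φ) = (φ - (1/2))*f(φ) = (24*φ/13 + 11/26)/(φ - 3/7).
Simple pole: residue = g(a) at a = 1/2, which is 245/13.
List the singular points by increasing real part (a conjugate pair: the negative imaginary part first).

Radius of convergence at 0: 3/7.
At 3/7: a pole of order 1; residue -17.
At 1/2: a pole of order 1; residue 245/13.


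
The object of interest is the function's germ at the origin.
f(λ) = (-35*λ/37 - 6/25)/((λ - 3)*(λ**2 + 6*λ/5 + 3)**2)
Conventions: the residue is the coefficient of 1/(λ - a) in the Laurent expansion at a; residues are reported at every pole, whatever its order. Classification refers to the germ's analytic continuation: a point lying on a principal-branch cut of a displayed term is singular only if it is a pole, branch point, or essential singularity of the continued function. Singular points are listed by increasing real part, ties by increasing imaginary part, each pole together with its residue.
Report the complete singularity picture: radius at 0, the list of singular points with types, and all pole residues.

Radius of convergence at 0: sqrt(3).
At (-3/5) - ((1/5)*sqrt(66))*i: a pole of order 2; residue (73/11544) + ((71/2095236)*sqrt(66))*i.
At (-3/5) + ((1/5)*sqrt(66))*i: a pole of order 2; residue (73/11544) - ((71/2095236)*sqrt(66))*i.
At 3: a pole of order 1; residue -73/5772.


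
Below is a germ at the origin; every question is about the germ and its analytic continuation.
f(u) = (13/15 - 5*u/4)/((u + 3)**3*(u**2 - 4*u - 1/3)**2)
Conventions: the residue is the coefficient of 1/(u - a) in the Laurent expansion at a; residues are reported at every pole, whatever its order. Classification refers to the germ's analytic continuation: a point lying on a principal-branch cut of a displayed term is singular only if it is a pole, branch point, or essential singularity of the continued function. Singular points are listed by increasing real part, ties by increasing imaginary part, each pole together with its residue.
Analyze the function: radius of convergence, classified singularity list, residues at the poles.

Radius of convergence at 0: -2 + (1/3)*sqrt(39).
At -3: a pole of order 3; residue 34299/9235210.
At 2 - (1/3)*sqrt(39): a pole of order 2; residue -34299/18470420 - (3640275/9988803136)*sqrt(39).
At 2 + (1/3)*sqrt(39): a pole of order 2; residue -34299/18470420 + (3640275/9988803136)*sqrt(39).

Denominator factor (u**2 - 4*u - 1/3)^2: discriminant 52/3, real irrational roots 2 + (1/3)*sqrt(39) and 2 - (1/3)*sqrt(39); poles of order 2, moduli 2 + (1/3)*sqrt(39) and -2 + (1/3)*sqrt(39).
Denominator factor (u + 3)^3: pole of order 3 at -3, modulus 3.
The radius of convergence is the smallest modulus among the singular points: -2 + (1/3)*sqrt(39).
At the order-3 pole -3 set g(u) = (u - (-3))^3*f(u) = (13/15 - 5*u/4)/(u**2 - 4*u - 1/3)**2.
Order-3 pole: residue = g''(a)/2; g''(-3) = 34299/4617605, so the residue is 34299/9235210.
The factor u**2 - 4*u - 1/3 splits as (u - a)(u - a') with a = 2 - (1/3)*sqrt(39), a' = 2 + (1/3)*sqrt(39). At the order-2 pole a set g(u) = (u - a)^2*f(u) = [(13/15 - 5*u/4)/(u + 3)**3] / (u - a')^2.
Order-2 pole: residue = g'(a); g'(2 - (1/3)*sqrt(39)) = -34299/18470420 - (3640275/9988803136)*sqrt(39), so the residue is -34299/18470420 - (3640275/9988803136)*sqrt(39).
The factor u**2 - 4*u - 1/3 splits as (u - a)(u - a') with a = 2 + (1/3)*sqrt(39), a' = 2 - (1/3)*sqrt(39). At the order-2 pole a set g(u) = (u - a)^2*f(u) = [(13/15 - 5*u/4)/(u + 3)**3] / (u - a')^2.
Order-2 pole: residue = g'(a); g'(2 + (1/3)*sqrt(39)) = -34299/18470420 + (3640275/9988803136)*sqrt(39), so the residue is -34299/18470420 + (3640275/9988803136)*sqrt(39).
List the singular points by increasing real part (a conjugate pair: the negative imaginary part first).
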